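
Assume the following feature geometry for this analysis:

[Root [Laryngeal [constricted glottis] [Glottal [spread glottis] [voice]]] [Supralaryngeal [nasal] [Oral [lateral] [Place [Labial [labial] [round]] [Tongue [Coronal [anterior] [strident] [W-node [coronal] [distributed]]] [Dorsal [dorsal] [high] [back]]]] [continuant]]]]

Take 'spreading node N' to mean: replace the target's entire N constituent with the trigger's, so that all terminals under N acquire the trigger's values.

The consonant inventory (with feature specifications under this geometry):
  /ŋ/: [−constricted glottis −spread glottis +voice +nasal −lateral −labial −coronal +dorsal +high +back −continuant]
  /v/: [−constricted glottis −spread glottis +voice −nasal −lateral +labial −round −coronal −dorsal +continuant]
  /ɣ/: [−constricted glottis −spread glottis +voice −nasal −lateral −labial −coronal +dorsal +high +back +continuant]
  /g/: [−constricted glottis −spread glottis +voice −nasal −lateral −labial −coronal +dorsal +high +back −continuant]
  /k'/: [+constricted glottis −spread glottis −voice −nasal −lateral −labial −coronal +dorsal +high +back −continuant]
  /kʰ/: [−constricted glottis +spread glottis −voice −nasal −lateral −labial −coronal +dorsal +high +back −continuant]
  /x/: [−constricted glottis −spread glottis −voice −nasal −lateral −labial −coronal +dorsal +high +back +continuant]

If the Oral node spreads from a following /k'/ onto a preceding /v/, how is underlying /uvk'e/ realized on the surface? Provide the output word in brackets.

[ugk'e]

Terminals under Oral in this geometry: [lateral], [labial], [round], [anterior], [strident], [coronal], [distributed], [dorsal], [high], [back], [continuant].
The target acquires /k'/'s values for everything under Oral — [−lateral], [−labial], [−coronal], [+dorsal], [+high], [+back], [−continuant] — while keeping its own [constricted glottis], [spread glottis], [voice], ….
The resulting bundle matches /g/ in the inventory; substituting it for /v/ gives [ugk'e].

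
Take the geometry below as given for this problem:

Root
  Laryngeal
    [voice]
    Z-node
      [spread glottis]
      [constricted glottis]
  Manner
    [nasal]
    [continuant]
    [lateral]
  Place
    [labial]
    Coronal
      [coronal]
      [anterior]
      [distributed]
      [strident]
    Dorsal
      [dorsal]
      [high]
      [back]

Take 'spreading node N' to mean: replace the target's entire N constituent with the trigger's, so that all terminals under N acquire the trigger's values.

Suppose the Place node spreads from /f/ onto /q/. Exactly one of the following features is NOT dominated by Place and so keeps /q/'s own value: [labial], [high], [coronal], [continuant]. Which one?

[continuant]

Place dominates exactly [labial], [coronal], [anterior], [distributed], [strident], [dorsal], [high], [back].
[labial], [high], [coronal] all lie under Place, so they are overwritten when Place spreads.
[continuant] attaches under Manner, not under Place, so /q/ retains its own value for [continuant].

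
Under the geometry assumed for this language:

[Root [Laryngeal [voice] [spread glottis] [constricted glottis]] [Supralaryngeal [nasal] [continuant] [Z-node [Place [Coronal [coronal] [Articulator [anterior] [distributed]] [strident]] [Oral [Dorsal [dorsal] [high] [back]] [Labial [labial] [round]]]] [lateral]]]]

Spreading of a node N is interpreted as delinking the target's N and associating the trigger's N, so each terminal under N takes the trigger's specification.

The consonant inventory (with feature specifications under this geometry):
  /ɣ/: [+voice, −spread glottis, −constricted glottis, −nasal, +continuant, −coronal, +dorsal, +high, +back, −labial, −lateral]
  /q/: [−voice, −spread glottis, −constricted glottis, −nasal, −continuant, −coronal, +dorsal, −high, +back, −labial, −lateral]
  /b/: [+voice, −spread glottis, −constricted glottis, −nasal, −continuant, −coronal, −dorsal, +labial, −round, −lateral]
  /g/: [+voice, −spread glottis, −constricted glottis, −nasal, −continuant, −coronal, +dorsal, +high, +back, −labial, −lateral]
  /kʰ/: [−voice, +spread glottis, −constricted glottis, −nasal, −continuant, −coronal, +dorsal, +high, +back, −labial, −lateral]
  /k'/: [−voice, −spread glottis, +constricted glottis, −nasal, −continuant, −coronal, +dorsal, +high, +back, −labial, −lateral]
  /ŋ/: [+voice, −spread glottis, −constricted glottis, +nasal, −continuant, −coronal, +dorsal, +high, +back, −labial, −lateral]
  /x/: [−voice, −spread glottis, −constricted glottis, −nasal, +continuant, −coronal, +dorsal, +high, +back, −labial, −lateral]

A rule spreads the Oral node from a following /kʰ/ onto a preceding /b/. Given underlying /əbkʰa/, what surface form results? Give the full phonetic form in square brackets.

[əgkʰa]

Oral immediately or transitively dominates [dorsal], [high], [back], [labial], [round].
Spreading Oral from /kʰ/ onto /b/ replaces those values with /kʰ/'s: [+dorsal], [+high], [+back], [−labial]. Features outside Oral ([voice], [spread glottis], [constricted glottis], …) stay as in /b/.
This feature bundle is that of [g], so /əbkʰa/ surfaces as [əgkʰa].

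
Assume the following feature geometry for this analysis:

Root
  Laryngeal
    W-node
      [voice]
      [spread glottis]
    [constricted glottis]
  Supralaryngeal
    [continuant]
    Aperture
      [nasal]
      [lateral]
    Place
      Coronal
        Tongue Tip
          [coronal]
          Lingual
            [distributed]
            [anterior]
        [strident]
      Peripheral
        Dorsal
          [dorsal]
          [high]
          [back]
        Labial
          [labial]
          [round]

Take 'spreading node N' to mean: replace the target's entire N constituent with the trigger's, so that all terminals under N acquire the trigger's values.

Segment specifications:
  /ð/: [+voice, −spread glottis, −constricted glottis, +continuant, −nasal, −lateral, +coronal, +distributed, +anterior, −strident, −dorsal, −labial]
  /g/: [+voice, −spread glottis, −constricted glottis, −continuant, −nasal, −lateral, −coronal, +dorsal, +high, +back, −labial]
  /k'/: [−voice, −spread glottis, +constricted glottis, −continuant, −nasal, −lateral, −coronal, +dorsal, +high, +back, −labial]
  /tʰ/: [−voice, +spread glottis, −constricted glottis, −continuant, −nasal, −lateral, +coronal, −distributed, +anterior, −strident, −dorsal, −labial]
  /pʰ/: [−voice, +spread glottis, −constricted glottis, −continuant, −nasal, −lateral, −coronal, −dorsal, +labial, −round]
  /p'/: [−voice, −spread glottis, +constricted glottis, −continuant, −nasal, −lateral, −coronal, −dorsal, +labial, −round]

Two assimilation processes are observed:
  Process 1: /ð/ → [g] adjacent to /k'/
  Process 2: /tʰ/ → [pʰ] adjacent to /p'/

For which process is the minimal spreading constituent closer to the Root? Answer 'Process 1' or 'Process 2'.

Process 1: the features that change are [continuant], [coronal], [anterior], [distributed], [strident], [dorsal], [high], [back]; the minimal node is Supralaryngeal (depth 1).
Process 2: the features that change are [labial], [round], [coronal], [anterior], [distributed], [strident]; the minimal node is Place (depth 2).
Supralaryngeal (depth 1) sits above Place (depth 2), making Process 1 the one with the higher spreading node.

Process 1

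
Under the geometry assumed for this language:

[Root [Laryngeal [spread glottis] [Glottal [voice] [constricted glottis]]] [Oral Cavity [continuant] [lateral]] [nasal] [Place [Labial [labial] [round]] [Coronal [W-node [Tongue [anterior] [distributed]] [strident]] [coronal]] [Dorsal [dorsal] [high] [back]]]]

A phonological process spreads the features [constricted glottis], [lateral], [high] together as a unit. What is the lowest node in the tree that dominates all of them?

[constricted glottis] is immediately dominated by Glottal.
[lateral] is immediately dominated by Oral Cavity.
[high] is immediately dominated by Dorsal.
The lowest node appearing on every path is Root; each proper daughter of Root fails to dominate at least one of the listed features.

Root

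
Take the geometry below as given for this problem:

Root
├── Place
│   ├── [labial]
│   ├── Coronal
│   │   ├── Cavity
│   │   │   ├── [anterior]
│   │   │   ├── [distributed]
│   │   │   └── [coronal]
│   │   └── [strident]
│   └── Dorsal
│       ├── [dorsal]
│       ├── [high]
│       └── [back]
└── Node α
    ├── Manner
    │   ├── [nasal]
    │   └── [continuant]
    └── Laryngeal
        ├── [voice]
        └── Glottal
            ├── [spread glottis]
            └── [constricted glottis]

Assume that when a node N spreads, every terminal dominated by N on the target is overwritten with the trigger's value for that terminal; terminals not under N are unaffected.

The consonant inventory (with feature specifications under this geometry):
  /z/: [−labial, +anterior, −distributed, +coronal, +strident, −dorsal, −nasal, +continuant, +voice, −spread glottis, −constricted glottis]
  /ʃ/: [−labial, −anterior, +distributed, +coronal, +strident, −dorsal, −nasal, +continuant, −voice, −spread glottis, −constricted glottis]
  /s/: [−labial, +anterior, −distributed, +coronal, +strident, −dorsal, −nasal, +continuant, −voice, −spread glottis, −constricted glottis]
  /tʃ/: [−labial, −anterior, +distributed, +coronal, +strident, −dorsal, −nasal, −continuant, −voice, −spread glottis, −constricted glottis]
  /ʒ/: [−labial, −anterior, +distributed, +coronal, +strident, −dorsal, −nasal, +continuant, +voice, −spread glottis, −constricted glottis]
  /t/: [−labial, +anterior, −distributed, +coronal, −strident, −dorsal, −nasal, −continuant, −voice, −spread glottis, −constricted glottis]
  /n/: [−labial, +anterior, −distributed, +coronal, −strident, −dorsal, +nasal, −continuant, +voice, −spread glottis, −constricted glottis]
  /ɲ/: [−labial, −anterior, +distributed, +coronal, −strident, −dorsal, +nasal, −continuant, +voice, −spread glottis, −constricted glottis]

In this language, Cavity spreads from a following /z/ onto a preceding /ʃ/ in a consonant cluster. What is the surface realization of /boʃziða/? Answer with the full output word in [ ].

Cavity immediately or transitively dominates [anterior], [distributed], [coronal].
Spreading Cavity from /z/ onto /ʃ/ replaces those values with /z/'s: [+anterior], [−distributed], [+coronal]. Features outside Cavity ([labial], [strident], [dorsal], …) stay as in /ʃ/.
The resulting bundle matches /s/ in the inventory; substituting it for /ʃ/ gives [bosziða].

[bosziða]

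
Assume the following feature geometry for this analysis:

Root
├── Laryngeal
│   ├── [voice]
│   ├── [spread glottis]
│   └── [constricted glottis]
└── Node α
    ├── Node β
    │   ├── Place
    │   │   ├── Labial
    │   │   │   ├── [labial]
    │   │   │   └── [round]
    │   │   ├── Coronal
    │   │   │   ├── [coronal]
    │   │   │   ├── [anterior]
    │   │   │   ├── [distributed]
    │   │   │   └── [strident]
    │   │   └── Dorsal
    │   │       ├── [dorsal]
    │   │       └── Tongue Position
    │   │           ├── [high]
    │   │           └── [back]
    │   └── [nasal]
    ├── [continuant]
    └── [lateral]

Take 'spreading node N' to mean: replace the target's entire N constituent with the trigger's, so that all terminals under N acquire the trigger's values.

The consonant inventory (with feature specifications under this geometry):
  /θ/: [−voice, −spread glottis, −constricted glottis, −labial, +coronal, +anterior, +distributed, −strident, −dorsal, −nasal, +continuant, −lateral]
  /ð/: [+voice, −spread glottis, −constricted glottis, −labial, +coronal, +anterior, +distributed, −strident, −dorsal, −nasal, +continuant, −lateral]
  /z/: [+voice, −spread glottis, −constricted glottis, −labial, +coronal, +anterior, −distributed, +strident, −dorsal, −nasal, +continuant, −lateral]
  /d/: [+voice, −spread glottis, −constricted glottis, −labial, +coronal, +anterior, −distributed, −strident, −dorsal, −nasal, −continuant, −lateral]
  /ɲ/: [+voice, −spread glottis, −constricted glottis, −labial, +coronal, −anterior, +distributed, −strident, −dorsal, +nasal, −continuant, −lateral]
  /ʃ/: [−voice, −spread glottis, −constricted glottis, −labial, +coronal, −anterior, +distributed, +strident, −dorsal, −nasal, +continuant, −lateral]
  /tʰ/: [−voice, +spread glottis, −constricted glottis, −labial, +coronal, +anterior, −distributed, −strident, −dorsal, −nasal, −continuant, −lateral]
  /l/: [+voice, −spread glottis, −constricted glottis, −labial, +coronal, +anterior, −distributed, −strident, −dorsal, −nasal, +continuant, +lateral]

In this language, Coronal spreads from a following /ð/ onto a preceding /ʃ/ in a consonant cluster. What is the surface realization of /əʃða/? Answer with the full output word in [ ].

Terminals under Coronal in this geometry: [coronal], [anterior], [distributed], [strident].
After delinking /ʃ/'s Coronal and linking /ð/'s, the affected terminals become [+coronal], [+anterior], [+distributed], [−strident]; [voice], [spread glottis], [constricted glottis], … (outside Coronal) are retained from /ʃ/.
This feature bundle is that of [θ], so /əʃða/ surfaces as [əθða].

[əθða]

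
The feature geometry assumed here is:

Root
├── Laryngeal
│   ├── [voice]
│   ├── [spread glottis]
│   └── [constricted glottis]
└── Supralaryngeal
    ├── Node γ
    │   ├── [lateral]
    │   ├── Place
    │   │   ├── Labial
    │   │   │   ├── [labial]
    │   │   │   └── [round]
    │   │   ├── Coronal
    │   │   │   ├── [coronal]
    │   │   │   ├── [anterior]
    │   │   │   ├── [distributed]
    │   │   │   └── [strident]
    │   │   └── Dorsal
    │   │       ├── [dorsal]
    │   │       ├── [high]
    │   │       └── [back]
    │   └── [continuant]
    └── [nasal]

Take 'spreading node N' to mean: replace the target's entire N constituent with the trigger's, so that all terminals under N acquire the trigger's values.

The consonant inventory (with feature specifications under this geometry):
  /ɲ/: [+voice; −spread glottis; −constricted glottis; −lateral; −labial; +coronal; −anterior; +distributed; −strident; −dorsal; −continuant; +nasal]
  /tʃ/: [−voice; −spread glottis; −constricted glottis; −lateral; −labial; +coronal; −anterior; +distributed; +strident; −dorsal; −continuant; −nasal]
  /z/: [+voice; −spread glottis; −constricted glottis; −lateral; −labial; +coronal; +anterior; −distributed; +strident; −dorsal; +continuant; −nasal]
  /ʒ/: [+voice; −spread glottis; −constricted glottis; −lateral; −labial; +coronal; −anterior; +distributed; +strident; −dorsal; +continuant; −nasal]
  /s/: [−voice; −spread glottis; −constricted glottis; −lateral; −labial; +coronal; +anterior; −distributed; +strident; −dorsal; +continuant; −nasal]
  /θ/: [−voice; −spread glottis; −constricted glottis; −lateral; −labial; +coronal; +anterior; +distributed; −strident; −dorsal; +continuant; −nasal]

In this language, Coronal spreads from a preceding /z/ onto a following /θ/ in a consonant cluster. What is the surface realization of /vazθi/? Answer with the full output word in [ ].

Terminals under Coronal in this geometry: [coronal], [anterior], [distributed], [strident].
Spreading Coronal from /z/ onto /θ/ replaces those values with /z/'s: [+coronal], [+anterior], [−distributed], [+strident]. Features outside Coronal ([voice], [spread glottis], [constricted glottis], …) stay as in /θ/.
This feature bundle is that of [s], so /vazθi/ surfaces as [vazsi].

[vazsi]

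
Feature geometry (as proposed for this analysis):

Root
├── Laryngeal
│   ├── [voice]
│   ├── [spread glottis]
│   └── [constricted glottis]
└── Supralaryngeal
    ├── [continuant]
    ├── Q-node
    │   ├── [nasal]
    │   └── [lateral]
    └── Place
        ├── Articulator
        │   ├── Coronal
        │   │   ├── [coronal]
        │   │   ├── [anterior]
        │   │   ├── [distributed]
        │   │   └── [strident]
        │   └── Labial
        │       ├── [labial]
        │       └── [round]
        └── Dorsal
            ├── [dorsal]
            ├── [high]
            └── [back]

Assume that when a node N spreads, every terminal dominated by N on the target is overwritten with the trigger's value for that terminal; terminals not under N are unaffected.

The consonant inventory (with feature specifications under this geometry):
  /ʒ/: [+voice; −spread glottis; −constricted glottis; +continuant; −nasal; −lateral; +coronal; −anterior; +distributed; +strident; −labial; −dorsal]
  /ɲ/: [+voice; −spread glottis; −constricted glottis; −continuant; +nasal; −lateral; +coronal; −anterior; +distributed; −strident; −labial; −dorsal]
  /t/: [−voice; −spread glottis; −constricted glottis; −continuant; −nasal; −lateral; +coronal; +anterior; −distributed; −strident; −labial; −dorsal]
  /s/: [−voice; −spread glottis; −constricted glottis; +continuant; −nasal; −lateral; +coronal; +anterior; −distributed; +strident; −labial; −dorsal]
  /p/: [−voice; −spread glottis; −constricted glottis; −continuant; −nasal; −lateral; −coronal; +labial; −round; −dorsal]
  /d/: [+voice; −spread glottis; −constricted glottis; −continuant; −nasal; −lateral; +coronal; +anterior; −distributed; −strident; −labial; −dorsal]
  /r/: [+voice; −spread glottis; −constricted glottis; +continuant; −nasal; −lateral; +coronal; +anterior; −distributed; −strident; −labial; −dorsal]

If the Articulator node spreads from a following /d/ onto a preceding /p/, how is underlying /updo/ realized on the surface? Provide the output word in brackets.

Terminals under Articulator in this geometry: [coronal], [anterior], [distributed], [strident], [labial], [round].
Spreading Articulator from /d/ onto /p/ replaces those values with /d/'s: [+coronal], [+anterior], [−distributed], [−strident], [−labial]. Features outside Articulator ([voice], [spread glottis], [constricted glottis], …) stay as in /p/.
Among the inventory, only /t/ has exactly this specification, giving the surface form [utdo].

[utdo]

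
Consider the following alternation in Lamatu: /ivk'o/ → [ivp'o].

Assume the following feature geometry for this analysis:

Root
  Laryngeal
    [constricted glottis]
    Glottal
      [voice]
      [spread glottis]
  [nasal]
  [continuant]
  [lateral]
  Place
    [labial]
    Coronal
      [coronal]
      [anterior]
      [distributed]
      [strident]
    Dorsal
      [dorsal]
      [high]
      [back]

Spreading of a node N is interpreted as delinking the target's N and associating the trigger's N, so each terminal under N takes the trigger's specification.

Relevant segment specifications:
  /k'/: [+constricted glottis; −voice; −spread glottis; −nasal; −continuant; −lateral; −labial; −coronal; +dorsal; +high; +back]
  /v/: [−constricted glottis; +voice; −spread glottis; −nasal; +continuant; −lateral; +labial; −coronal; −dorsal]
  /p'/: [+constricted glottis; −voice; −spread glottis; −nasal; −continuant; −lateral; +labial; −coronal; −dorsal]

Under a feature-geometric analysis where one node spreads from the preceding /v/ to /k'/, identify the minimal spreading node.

Place

Feature comparison: [labial], [dorsal], [high], [back] differ between /k'/ and [p']; the remaining terminals match.
The smallest constituent containing every changed terminal is Place — each of its daughters lacks at least one of the affected features.
Delinking /k'/'s Place and associating /v/'s Place gives precisely the feature bundle of [p'].
Had Root spread, [constricted glottis], [voice] would have taken /v/'s values; they stay as in /k'/, confirming the spreading constituent is exactly Place.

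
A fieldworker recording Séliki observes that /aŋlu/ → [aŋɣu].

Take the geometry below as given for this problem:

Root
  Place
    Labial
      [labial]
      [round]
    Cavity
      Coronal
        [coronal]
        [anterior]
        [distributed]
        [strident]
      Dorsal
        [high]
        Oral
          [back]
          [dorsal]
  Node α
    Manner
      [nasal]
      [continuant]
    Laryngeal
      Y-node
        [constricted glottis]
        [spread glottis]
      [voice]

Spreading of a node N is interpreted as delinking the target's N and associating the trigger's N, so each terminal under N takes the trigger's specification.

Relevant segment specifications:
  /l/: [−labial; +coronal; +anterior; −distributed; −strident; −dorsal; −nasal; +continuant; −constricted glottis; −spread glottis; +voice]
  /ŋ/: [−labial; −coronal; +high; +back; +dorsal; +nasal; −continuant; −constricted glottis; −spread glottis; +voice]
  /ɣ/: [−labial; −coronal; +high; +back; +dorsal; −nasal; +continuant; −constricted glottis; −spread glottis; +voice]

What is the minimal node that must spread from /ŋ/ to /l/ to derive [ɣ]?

Cavity

/l/ and [ɣ] differ in [coronal], [anterior], [distributed], [strident], [dorsal], [high], [back]; every other specified feature is identical.
The smallest constituent containing every changed terminal is Cavity — each of its daughters lacks at least one of the affected features.
If Cavity spreads, every terminal under it takes /ŋ/'s value, producing [ɣ] as observed.
[continuant], [nasal] stay as in /l/ although /ŋ/ differs there, so no node dominating them spread; among the remaining candidates Cavity is the lowest that derives the output.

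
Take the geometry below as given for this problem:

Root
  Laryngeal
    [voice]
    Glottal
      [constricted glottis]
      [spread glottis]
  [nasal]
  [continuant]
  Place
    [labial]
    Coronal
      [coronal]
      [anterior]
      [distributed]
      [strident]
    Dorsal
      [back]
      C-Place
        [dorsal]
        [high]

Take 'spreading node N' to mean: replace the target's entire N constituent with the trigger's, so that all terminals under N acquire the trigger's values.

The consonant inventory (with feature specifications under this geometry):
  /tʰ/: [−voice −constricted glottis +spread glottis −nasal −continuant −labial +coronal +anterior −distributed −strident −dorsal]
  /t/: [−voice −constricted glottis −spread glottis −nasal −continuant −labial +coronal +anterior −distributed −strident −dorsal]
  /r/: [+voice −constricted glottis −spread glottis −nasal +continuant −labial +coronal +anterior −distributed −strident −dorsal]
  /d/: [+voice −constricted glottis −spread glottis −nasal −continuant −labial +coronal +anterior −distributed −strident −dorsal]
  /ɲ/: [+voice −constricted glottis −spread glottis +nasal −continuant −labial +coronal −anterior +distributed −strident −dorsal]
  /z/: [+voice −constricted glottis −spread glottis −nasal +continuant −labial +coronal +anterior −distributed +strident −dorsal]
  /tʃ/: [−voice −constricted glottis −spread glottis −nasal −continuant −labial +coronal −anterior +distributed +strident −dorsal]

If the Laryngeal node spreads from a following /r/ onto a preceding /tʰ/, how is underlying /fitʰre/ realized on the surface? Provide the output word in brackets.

Laryngeal immediately or transitively dominates [voice], [constricted glottis], [spread glottis].
The target acquires /r/'s values for everything under Laryngeal — [+voice], [−constricted glottis], [−spread glottis] — while keeping its own [nasal], [continuant], [labial], ….
The resulting bundle matches /d/ in the inventory; substituting it for /tʰ/ gives [fidre].

[fidre]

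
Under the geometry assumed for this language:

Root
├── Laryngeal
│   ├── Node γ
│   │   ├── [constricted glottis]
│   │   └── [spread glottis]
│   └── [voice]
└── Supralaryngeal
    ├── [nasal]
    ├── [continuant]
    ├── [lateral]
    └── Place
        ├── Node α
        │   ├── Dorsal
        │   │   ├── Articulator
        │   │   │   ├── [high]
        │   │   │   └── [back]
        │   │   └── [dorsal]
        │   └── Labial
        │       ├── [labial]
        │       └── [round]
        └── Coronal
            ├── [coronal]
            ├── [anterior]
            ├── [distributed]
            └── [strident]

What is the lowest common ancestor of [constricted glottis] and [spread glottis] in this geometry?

Node γ

[constricted glottis]: Root ▹ Laryngeal ▹ Node γ ▹ [constricted glottis].
[spread glottis] lies under Node γ (below Laryngeal).
The lowest node appearing on every path is Node γ; each proper daughter of Node γ fails to dominate at least one of the listed features.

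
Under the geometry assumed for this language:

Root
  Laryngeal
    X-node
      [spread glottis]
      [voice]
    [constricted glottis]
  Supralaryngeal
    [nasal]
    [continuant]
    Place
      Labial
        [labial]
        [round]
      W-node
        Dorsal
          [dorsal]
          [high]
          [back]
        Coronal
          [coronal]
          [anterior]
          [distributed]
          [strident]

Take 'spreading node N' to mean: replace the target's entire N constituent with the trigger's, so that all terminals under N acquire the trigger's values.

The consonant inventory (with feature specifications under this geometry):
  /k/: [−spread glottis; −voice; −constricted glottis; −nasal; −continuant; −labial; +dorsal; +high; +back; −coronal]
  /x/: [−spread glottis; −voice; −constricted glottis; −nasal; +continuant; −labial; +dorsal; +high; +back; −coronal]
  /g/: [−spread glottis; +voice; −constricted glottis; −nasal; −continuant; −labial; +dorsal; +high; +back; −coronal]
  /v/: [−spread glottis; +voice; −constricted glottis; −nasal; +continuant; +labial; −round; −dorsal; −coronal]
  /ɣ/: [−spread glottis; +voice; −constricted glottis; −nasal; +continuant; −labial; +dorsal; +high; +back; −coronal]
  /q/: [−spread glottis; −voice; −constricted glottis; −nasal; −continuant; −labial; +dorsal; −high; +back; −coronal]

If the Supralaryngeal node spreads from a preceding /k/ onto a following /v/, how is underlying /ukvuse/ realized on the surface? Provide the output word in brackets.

Terminals under Supralaryngeal in this geometry: [nasal], [continuant], [labial], [round], [dorsal], [high], [back], [coronal], [anterior], [distributed], [strident].
After delinking /v/'s Supralaryngeal and linking /k/'s, the affected terminals become [−nasal], [−continuant], [−labial], [+dorsal], [+high], [+back], [−coronal]; [spread glottis], [voice], [constricted glottis] (outside Supralaryngeal) are retained from /v/.
This feature bundle is that of [g], so /ukvuse/ surfaces as [ukguse].

[ukguse]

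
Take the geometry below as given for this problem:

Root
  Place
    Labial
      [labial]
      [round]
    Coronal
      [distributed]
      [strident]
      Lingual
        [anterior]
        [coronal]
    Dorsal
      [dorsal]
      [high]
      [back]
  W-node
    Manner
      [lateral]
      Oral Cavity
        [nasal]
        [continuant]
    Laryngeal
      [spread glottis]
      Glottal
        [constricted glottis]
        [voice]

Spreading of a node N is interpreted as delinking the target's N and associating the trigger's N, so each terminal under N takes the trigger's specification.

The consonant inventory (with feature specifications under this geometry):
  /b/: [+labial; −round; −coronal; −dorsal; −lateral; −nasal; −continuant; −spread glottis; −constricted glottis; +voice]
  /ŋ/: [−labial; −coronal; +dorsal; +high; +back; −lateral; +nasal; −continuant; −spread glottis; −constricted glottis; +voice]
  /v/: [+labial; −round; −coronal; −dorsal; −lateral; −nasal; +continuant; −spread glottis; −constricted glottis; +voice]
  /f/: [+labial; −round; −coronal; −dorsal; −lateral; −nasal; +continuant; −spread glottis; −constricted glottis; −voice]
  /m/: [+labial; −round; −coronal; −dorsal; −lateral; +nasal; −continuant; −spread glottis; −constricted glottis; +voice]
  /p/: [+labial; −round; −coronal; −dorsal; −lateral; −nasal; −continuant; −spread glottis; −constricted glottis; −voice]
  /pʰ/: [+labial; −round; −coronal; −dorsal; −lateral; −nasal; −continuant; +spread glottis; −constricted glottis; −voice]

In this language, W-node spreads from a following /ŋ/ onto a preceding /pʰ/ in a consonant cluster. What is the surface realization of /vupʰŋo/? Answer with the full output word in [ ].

[vumŋo]

The W-node node dominates the terminals [lateral], [nasal], [continuant], [spread glottis], [constricted glottis], [voice].
Spreading W-node from /ŋ/ onto /pʰ/ replaces those values with /ŋ/'s: [−lateral], [+nasal], [−continuant], [−spread glottis], [−constricted glottis], [+voice]. Features outside W-node ([labial], [round], [coronal], …) stay as in /pʰ/.
This feature bundle is that of [m], so /vupʰŋo/ surfaces as [vumŋo].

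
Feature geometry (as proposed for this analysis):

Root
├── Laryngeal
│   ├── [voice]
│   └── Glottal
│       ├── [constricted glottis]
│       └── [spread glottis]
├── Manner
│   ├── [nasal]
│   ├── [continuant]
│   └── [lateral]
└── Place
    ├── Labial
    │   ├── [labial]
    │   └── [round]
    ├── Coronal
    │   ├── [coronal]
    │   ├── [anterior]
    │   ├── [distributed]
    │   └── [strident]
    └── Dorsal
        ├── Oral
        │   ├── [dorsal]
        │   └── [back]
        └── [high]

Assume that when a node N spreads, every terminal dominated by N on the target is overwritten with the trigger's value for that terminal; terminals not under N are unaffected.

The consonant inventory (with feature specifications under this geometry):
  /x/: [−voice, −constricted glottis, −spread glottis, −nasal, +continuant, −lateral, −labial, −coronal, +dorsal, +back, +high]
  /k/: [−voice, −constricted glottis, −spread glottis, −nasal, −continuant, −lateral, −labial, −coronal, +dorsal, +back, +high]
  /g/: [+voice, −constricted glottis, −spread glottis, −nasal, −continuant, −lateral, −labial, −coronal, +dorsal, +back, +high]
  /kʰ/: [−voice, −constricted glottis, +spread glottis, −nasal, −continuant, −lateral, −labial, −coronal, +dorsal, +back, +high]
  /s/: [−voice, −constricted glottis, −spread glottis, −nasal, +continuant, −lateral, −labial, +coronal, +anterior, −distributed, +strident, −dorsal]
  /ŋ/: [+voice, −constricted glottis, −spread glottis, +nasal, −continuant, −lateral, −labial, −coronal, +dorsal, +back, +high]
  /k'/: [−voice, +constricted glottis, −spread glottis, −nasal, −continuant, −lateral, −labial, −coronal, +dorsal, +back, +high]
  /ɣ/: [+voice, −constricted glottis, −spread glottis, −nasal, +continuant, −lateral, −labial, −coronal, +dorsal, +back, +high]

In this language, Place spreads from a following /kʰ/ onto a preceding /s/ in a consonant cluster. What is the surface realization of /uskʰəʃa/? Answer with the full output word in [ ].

[uxkʰəʃa]

The Place node dominates the terminals [labial], [round], [coronal], [anterior], [distributed], [strident], [dorsal], [back], [high].
After delinking /s/'s Place and linking /kʰ/'s, the affected terminals become [−labial], [−coronal], [+dorsal], [+back], [+high]; [voice], [constricted glottis], [spread glottis], … (outside Place) are retained from /s/.
This feature bundle is that of [x], so /uskʰəʃa/ surfaces as [uxkʰəʃa].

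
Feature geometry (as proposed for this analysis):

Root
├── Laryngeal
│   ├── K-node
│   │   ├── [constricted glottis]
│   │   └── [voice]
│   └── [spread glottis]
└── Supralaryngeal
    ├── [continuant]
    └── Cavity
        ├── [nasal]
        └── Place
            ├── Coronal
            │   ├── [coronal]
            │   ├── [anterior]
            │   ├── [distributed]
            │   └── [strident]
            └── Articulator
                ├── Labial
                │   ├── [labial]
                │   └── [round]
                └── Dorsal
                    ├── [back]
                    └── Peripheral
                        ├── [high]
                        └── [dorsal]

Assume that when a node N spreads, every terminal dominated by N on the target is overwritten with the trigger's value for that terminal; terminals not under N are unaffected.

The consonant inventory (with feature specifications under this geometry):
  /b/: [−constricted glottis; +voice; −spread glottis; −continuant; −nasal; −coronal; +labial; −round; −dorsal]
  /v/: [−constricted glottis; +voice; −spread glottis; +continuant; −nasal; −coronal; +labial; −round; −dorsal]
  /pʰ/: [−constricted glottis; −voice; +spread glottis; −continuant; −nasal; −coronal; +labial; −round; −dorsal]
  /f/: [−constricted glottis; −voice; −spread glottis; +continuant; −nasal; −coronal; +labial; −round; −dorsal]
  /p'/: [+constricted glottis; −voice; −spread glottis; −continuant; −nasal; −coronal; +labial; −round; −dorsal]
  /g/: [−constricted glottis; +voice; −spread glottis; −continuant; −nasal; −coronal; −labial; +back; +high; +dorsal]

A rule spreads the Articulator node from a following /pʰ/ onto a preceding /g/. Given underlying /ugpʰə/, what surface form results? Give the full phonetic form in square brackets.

Terminals under Articulator in this geometry: [labial], [round], [back], [high], [dorsal].
Spreading Articulator from /pʰ/ onto /g/ replaces those values with /pʰ/'s: [+labial], [−round], [−dorsal]. Features outside Articulator ([constricted glottis], [voice], [spread glottis], …) stay as in /g/.
Among the inventory, only /b/ has exactly this specification, giving the surface form [ubpʰə].

[ubpʰə]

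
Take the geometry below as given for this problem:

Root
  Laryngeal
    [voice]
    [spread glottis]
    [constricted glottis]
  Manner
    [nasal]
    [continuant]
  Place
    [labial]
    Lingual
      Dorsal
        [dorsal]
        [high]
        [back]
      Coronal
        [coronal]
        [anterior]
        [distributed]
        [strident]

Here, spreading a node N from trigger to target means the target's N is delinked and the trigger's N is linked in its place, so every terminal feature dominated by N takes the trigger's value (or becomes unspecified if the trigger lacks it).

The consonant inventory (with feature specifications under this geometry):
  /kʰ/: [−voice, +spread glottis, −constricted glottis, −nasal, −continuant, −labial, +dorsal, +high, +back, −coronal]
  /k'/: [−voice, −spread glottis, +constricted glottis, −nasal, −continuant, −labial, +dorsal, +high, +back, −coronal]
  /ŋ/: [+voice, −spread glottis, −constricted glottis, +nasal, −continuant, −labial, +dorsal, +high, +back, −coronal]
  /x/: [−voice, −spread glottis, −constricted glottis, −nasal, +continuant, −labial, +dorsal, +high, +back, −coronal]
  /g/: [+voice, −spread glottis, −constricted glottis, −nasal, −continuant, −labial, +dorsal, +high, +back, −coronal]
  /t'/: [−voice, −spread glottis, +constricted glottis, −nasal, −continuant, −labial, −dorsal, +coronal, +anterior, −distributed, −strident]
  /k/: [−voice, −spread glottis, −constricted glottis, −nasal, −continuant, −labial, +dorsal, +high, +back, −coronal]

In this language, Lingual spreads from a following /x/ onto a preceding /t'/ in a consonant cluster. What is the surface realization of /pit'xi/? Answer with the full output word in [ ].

[pik'xi]

Lingual immediately or transitively dominates [dorsal], [high], [back], [coronal], [anterior], [distributed], [strident].
The target acquires /x/'s values for everything under Lingual — [+dorsal], [+high], [+back], [−coronal] — while keeping its own [voice], [spread glottis], [constricted glottis], ….
The resulting bundle matches /k'/ in the inventory; substituting it for /t'/ gives [pik'xi].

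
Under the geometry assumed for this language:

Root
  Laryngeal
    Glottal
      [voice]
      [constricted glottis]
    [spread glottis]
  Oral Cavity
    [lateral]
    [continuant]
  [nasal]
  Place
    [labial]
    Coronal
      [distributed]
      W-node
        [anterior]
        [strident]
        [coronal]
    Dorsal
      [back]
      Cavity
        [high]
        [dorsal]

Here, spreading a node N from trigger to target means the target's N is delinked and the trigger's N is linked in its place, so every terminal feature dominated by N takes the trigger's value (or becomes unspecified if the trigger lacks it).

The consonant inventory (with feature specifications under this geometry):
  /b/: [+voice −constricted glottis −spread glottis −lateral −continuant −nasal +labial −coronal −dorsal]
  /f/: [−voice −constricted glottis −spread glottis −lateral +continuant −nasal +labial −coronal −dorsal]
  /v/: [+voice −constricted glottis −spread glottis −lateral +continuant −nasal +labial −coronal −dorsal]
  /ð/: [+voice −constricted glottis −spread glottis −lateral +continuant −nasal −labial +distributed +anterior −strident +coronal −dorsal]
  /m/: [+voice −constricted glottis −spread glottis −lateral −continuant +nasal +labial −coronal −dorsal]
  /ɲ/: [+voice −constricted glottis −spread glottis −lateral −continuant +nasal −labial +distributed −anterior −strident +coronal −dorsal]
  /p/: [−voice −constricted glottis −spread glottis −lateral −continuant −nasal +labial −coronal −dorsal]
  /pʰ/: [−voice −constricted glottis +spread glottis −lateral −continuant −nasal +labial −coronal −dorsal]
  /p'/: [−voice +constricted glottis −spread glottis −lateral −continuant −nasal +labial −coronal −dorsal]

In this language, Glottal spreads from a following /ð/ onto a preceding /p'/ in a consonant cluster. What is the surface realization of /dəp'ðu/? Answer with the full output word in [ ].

[dəbðu]

The Glottal node dominates the terminals [voice], [constricted glottis].
After delinking /p'/'s Glottal and linking /ð/'s, the affected terminals become [+voice], [−constricted glottis]; [spread glottis], [lateral], [continuant], … (outside Glottal) are retained from /p'/.
Among the inventory, only /b/ has exactly this specification, giving the surface form [dəbðu].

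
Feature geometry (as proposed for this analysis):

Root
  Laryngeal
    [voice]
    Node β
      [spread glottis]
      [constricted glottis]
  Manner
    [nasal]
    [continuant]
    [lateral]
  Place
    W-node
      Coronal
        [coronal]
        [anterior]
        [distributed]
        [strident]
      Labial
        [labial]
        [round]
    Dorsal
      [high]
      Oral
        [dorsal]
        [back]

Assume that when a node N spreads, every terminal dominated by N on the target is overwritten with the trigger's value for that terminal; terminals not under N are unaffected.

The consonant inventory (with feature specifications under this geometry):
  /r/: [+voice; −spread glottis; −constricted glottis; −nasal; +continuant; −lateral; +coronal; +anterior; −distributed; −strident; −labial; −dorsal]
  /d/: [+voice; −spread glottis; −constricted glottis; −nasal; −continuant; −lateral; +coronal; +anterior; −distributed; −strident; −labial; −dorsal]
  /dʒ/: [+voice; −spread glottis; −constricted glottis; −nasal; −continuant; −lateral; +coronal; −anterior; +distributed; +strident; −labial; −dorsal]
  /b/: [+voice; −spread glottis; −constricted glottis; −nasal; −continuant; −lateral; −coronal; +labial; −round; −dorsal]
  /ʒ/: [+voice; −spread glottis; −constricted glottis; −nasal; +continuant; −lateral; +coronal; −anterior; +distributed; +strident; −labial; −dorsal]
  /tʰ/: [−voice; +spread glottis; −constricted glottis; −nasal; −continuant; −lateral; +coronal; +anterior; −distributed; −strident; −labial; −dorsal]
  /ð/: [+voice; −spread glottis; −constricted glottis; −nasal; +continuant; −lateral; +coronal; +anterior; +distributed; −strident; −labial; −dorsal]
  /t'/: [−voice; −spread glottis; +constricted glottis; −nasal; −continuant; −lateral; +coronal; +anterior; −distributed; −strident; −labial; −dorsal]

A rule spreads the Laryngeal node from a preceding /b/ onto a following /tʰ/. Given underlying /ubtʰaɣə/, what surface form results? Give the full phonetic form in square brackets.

Terminals under Laryngeal in this geometry: [voice], [spread glottis], [constricted glottis].
Spreading Laryngeal from /b/ onto /tʰ/ replaces those values with /b/'s: [+voice], [−spread glottis], [−constricted glottis]. Features outside Laryngeal ([nasal], [continuant], [lateral], …) stay as in /tʰ/.
The resulting bundle matches /d/ in the inventory; substituting it for /tʰ/ gives [ubdaɣə].

[ubdaɣə]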